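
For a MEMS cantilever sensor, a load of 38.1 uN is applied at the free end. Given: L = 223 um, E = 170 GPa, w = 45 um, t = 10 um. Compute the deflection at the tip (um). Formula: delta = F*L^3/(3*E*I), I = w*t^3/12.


Step 1: Calculate the second moment of area.
I = w * t^3 / 12 = 45 * 10^3 / 12 = 3750.0 um^4
Step 2: Convert E to consistent units (1 GPa = 1000 uN/um^2).
E = 170 GPa = 170000 uN/um^2
Step 3: Calculate tip deflection.
delta = F * L^3 / (3 * E * I)
delta = 38.1 * 223^3 / (3 * 170000 * 3750.0)
delta = 0.2209 um


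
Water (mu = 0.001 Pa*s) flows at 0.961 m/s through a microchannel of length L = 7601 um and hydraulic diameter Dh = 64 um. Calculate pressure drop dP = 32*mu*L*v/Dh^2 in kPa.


Step 1: Convert to SI: L = 7601e-6 m, Dh = 64e-6 m
Step 2: dP = 32 * 0.001 * 7601e-6 * 0.961 / (64e-6)^2
Step 3: dP = 57066.88 Pa
Step 4: Convert to kPa: dP = 57.07 kPa


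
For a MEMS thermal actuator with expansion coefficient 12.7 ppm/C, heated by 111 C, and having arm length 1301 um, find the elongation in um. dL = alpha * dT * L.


Step 1: Convert CTE: alpha = 12.7 ppm/C = 12.7e-6 /C
Step 2: dL = 12.7e-6 * 111 * 1301
dL = 1.834 um


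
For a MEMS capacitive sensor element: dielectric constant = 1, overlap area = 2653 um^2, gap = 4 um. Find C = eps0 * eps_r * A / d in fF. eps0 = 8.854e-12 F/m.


Step 1: Convert area to m^2: A = 2653e-12 m^2
Step 2: Convert gap to m: d = 4e-6 m
Step 3: C = eps0 * eps_r * A / d
C = 8.854e-12 * 1 * 2653e-12 / 4e-6
Step 4: Convert to fF (multiply by 1e15).
C = 5.87 fF


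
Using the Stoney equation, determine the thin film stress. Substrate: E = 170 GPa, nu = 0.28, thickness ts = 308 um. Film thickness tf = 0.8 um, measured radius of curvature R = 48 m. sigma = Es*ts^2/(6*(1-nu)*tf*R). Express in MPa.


Step 1: Compute numerator: Es * ts^2 = 170 * 308^2 = 16126880 (GPa*um^2)
Step 2: Compute denominator (R in um): 6*(1-nu)*tf*R = 6*0.72*0.8*48e6 = 165888000.0 (um^2)
Step 3: sigma (GPa) = 16126880 / 165888000.0 = 9.7215e-02 GPa
Step 4: Convert to MPa (x1000): sigma = 97.2 MPa


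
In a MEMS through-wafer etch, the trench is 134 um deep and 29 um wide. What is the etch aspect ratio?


Step 1: AR = depth / width
Step 2: AR = 134 / 29
AR = 4.6


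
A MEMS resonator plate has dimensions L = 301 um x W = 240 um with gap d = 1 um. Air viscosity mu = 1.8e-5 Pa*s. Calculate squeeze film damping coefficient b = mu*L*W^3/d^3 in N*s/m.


Step 1: Convert to SI.
L = 301e-6 m, W = 240e-6 m, d = 1e-6 m
Step 2: W^3 = (240e-6)^3 = 1.38e-11 m^3
Step 3: d^3 = (1e-6)^3 = 1.00e-18 m^3
Step 4: b = 1.8e-5 * 301e-6 * 1.38e-11 / 1.00e-18
b = 7.49e-02 N*s/m


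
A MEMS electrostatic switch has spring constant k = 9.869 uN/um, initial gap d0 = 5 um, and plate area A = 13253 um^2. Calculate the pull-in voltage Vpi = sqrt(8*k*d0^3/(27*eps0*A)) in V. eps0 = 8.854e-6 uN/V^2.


Step 1: Compute numerator: 8 * k * d0^3 = 8 * 9.869 * 5^3 = 9869.0
Step 2: Compute denominator: 27 * eps0 * A = 27 * 8.854e-6 * 13253 = 3.168236
Step 3: Vpi = sqrt(9869.0 / 3.168236)
Vpi = 55.81 V


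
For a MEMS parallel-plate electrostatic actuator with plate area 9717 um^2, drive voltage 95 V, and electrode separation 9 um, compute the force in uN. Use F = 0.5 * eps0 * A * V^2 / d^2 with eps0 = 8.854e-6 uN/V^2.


Step 1: Identify parameters.
eps0 = 8.854e-6 uN/V^2, A = 9717 um^2, V = 95 V, d = 9 um
Step 2: Compute V^2 = 95^2 = 9025
Step 3: Compute d^2 = 9^2 = 81
Step 4: F = 0.5 * 8.854e-6 * 9717 * 9025 / 81
F = 4.793 uN


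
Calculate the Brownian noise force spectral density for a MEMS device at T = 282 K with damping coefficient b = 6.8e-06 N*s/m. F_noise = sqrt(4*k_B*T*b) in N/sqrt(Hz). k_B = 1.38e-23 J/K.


Step 1: Compute 4 * k_B * T * b
= 4 * 1.38e-23 * 282 * 6.8e-06
= 1.0585e-25 N^2/Hz
Step 2: F_noise = sqrt(1.0585e-25)
F_noise = 3.25e-13 N/sqrt(Hz)


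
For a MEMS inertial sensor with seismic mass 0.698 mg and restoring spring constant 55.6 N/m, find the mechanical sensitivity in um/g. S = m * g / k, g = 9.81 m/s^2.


Step 1: Convert mass: m = 0.698 mg = 6.98e-07 kg
Step 2: S = m * g / k = 6.98e-07 * 9.81 / 55.6
Step 3: S = 1.23e-07 m/g
Step 4: Convert to um/g: S = 0.123 um/g


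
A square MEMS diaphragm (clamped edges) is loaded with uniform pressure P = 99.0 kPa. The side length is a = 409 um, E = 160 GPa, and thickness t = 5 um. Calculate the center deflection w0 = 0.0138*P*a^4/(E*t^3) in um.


Step 1: Convert pressure to compatible units (E is in GPa, so P in GPa).
P = 99.0 kPa = 99.0e-6 GPa
Step 2: Compute numerator: 0.0138 * P * a^4.
a^4 = 409^4 = 27982932961
numerator = 0.0138 * 99.0e-6 * 27982932961 = 3.823028e+04
Step 3: Compute denominator: E * t^3 = 160 * 5^3 = 20000
Step 4: w0 = numerator / denominator = 3.823028e+04 / 20000 = 1.9115 um


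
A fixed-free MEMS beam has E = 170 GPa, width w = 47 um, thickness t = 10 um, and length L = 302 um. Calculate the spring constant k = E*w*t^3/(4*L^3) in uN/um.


Step 1: Convert E to consistent units (1 GPa = 1000 uN/um^2).
E = 170 GPa = 170000 uN/um^2
Step 2: Compute t^3 = 10^3 = 1000
Step 3: Compute L^3 = 302^3 = 27543608
Step 4: k = 170000 * 47 * 1000 / (4 * 27543608)
k = 72.5214 uN/um


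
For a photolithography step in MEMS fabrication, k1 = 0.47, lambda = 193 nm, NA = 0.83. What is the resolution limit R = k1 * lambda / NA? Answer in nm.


Step 1: Identify values: k1 = 0.47, lambda = 193 nm, NA = 0.83
Step 2: R = k1 * lambda / NA
R = 0.47 * 193 / 0.83
R = 109.3 nm


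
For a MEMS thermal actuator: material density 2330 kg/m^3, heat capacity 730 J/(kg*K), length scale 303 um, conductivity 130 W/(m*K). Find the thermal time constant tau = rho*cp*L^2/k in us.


Step 1: Convert L to m: L = 303e-6 m
Step 2: L^2 = (303e-6)^2 = 9.1809e-08 m^2
Step 3: tau = 2330 * 730 * 9.1809e-08 / 130 = 1.20121483e-03 s
Step 4: Convert to microseconds (multiply by 1e6).
tau = 1201.215 us


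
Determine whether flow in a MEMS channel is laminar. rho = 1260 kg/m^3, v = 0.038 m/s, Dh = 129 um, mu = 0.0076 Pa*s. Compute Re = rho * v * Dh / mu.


Step 1: Convert Dh to meters: Dh = 129e-6 m
Step 2: Re = rho * v * Dh / mu
Re = 1260 * 0.038 * 129e-6 / 0.0076
Re = 0.813
Since Re = 0.813 is below ~2300, the flow is laminar.


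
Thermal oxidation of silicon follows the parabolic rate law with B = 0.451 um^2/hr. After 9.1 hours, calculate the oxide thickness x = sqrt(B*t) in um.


Step 1: Compute B*t = 0.451 * 9.1 = 4.1041
Step 2: x = sqrt(4.1041)
x = 2.026 um


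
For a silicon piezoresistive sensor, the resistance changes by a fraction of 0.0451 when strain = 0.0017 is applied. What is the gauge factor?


Step 1: Identify values.
dR/R = 0.0451, strain = 0.0017
Step 2: GF = (dR/R) / strain = 0.0451 / 0.0017
GF = 26.5


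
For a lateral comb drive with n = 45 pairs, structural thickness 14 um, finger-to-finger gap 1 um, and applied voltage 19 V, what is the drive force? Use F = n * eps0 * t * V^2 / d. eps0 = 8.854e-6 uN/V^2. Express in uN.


Step 1: Parameters: n=45, eps0=8.854e-6 uN/V^2, t=14 um, V=19 V, d=1 um
Step 2: V^2 = 361
Step 3: F = 45 * 8.854e-6 * 14 * 361 / 1
F = 2.014 uN


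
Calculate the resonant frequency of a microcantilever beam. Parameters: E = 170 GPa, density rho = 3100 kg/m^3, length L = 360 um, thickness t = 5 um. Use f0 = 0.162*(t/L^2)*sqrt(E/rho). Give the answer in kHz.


Step 1: Convert units to SI.
t_SI = 5e-6 m, L_SI = 360e-6 m
Step 2: Calculate sqrt(E/rho).
sqrt(170e9 / 3100) = 7405.32 m/s
Step 3: Compute f0.
f0 = 0.162 * 5e-6 / (360e-6)^2 * 7405.32 = 46283.3 Hz = 46.28 kHz


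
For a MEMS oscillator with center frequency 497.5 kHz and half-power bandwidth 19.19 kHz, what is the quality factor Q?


Step 1: Q = f0 / bandwidth
Step 2: Q = 497.5 / 19.19
Q = 25.9


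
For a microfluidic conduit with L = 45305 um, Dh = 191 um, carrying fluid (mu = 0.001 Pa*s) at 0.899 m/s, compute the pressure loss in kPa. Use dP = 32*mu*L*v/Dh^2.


Step 1: Convert to SI: L = 45305e-6 m, Dh = 191e-6 m
Step 2: dP = 32 * 0.001 * 45305e-6 * 0.899 / (191e-6)^2
Step 3: dP = 35726.38 Pa
Step 4: Convert to kPa: dP = 35.73 kPa


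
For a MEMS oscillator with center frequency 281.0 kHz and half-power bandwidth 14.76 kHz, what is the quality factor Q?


Step 1: Q = f0 / bandwidth
Step 2: Q = 281.0 / 14.76
Q = 19.0


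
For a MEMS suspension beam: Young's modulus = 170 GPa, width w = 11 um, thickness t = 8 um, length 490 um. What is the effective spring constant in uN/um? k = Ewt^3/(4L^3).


Step 1: Convert E to consistent units (1 GPa = 1000 uN/um^2).
E = 170 GPa = 170000 uN/um^2
Step 2: Compute t^3 = 8^3 = 512
Step 3: Compute L^3 = 490^3 = 117649000
Step 4: k = 170000 * 11 * 512 / (4 * 117649000)
k = 2.0345 uN/um


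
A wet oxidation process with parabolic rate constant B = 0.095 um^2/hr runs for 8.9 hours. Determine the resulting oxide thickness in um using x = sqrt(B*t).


Step 1: Compute B*t = 0.095 * 8.9 = 0.8455
Step 2: x = sqrt(0.8455)
x = 0.92 um


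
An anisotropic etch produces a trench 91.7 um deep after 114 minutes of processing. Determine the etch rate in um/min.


Step 1: Etch rate = depth / time
Step 2: rate = 91.7 / 114
rate = 0.804 um/min


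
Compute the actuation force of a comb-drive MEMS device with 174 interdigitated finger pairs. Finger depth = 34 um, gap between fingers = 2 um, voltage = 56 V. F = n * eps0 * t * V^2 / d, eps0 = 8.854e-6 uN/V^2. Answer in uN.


Step 1: Parameters: n=174, eps0=8.854e-6 uN/V^2, t=34 um, V=56 V, d=2 um
Step 2: V^2 = 3136
Step 3: F = 174 * 8.854e-6 * 34 * 3136 / 2
F = 82.132 uN


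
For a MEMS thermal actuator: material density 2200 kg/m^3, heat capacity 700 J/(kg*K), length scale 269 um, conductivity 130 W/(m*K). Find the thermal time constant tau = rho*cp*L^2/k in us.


Step 1: Convert L to m: L = 269e-6 m
Step 2: L^2 = (269e-6)^2 = 7.2361e-08 m^2
Step 3: tau = 2200 * 700 * 7.2361e-08 / 130 = 8.572e-04 s
Step 4: Convert to microseconds (multiply by 1e6).
tau = 857.2 us


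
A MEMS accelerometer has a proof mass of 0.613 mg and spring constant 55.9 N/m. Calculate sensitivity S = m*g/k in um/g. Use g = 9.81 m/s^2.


Step 1: Convert mass: m = 0.613 mg = 6.13e-07 kg
Step 2: S = m * g / k = 6.13e-07 * 9.81 / 55.9
Step 3: S = 1.08e-07 m/g
Step 4: Convert to um/g: S = 0.108 um/g


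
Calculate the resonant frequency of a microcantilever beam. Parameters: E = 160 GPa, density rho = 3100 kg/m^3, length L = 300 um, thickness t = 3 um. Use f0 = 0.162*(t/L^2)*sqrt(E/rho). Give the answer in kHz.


Step 1: Convert units to SI.
t_SI = 3e-6 m, L_SI = 300e-6 m
Step 2: Calculate sqrt(E/rho).
sqrt(160e9 / 3100) = 7184.21 m/s
Step 3: Compute f0.
f0 = 0.162 * 3e-6 / (300e-6)^2 * 7184.21 = 38794.7 Hz = 38.79 kHz


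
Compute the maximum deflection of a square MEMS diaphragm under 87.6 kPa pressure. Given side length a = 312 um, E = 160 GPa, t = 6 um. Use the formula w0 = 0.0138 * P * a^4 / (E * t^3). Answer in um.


Step 1: Convert pressure to compatible units (E is in GPa, so P in GPa).
P = 87.6 kPa = 87.6e-6 GPa
Step 2: Compute numerator: 0.0138 * P * a^4.
a^4 = 312^4 = 9475854336
numerator = 0.0138 * 87.6e-6 * 9475854336 = 1.14552e+04
Step 3: Compute denominator: E * t^3 = 160 * 6^3 = 34560
Step 4: w0 = numerator / denominator = 1.14552e+04 / 34560 = 0.3315 um


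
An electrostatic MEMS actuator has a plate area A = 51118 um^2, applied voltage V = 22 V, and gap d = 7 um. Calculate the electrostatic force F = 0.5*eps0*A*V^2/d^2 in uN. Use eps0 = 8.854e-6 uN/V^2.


Step 1: Identify parameters.
eps0 = 8.854e-6 uN/V^2, A = 51118 um^2, V = 22 V, d = 7 um
Step 2: Compute V^2 = 22^2 = 484
Step 3: Compute d^2 = 7^2 = 49
Step 4: F = 0.5 * 8.854e-6 * 51118 * 484 / 49
F = 2.235 uN


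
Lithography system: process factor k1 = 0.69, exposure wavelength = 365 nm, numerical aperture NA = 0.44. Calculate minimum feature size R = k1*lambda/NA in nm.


Step 1: Identify values: k1 = 0.69, lambda = 365 nm, NA = 0.44
Step 2: R = k1 * lambda / NA
R = 0.69 * 365 / 0.44
R = 572.4 nm


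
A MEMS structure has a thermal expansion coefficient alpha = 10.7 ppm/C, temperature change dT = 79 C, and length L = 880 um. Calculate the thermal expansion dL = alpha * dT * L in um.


Step 1: Convert CTE: alpha = 10.7 ppm/C = 10.7e-6 /C
Step 2: dL = 10.7e-6 * 79 * 880
dL = 0.7439 um


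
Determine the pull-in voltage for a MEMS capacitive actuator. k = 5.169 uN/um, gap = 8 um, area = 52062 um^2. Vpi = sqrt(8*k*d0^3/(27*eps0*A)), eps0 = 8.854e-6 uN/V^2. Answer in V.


Step 1: Compute numerator: 8 * k * d0^3 = 8 * 5.169 * 8^3 = 21172.224
Step 2: Compute denominator: 27 * eps0 * A = 27 * 8.854e-6 * 52062 = 12.445838
Step 3: Vpi = sqrt(21172.224 / 12.445838)
Vpi = 41.24 V


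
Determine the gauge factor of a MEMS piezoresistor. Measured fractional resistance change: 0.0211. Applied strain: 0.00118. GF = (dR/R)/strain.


Step 1: Identify values.
dR/R = 0.0211, strain = 0.00118
Step 2: GF = (dR/R) / strain = 0.0211 / 0.00118
GF = 17.9


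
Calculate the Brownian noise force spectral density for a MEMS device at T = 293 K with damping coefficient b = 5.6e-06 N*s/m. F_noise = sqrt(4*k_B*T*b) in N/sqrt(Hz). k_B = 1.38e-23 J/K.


Step 1: Compute 4 * k_B * T * b
= 4 * 1.38e-23 * 293 * 5.6e-06
= 9.0572e-26 N^2/Hz
Step 2: F_noise = sqrt(9.0572e-26)
F_noise = 3.01e-13 N/sqrt(Hz)


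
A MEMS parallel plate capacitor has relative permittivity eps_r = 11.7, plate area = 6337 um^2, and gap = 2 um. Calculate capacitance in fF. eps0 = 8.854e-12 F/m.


Step 1: Convert area to m^2: A = 6337e-12 m^2
Step 2: Convert gap to m: d = 2e-6 m
Step 3: C = eps0 * eps_r * A / d
C = 8.854e-12 * 11.7 * 6337e-12 / 2e-6
Step 4: Convert to fF (multiply by 1e15).
C = 328.23 fF


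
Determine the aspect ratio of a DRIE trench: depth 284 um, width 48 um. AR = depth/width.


Step 1: AR = depth / width
Step 2: AR = 284 / 48
AR = 5.9


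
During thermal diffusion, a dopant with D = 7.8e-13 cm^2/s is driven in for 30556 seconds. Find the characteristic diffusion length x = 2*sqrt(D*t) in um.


Step 1: Compute D*t = 7.8e-13 * 30556 = 2.383368e-08 cm^2
Step 2: sqrt(D*t) = 1.54382e-04 cm
Step 3: x = 2 * 1.54382e-04 cm = 3.08764e-04 cm
Step 4: Convert to um (1 cm = 1e4 um): x = 3.088 um


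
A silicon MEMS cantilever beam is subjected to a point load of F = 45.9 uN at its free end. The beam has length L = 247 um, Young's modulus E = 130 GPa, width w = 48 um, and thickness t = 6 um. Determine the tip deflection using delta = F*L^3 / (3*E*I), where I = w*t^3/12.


Step 1: Calculate the second moment of area.
I = w * t^3 / 12 = 48 * 6^3 / 12 = 864.0 um^4
Step 2: Convert E to consistent units (1 GPa = 1000 uN/um^2).
E = 130 GPa = 130000 uN/um^2
Step 3: Calculate tip deflection.
delta = F * L^3 / (3 * E * I)
delta = 45.9 * 247^3 / (3 * 130000 * 864.0)
delta = 2.0527 um


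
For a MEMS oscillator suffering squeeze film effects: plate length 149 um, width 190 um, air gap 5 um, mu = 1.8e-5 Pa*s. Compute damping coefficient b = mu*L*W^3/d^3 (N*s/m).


Step 1: Convert to SI.
L = 149e-6 m, W = 190e-6 m, d = 5e-6 m
Step 2: W^3 = (190e-6)^3 = 6.86e-12 m^3
Step 3: d^3 = (5e-6)^3 = 1.25e-16 m^3
Step 4: b = 1.8e-5 * 149e-6 * 6.86e-12 / 1.25e-16
b = 1.47e-04 N*s/m


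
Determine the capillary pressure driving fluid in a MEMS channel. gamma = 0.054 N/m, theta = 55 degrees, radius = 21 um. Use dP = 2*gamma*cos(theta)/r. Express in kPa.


Step 1: cos(55 deg) = 0.5736
Step 2: Convert r to m: r = 21e-6 m
Step 3: dP = 2 * 0.054 * 0.5736 / 21e-6 = 2949.9 Pa
Step 4: Convert Pa to kPa (divide by 1000).
dP = 2.95 kPa


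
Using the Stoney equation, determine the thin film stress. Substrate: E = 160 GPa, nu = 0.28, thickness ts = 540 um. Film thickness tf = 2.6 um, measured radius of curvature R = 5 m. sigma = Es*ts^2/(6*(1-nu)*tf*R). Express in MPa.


Step 1: Compute numerator: Es * ts^2 = 160 * 540^2 = 46656000 (GPa*um^2)
Step 2: Compute denominator (R in um): 6*(1-nu)*tf*R = 6*0.72*2.6*5e6 = 56160000.0 (um^2)
Step 3: sigma (GPa) = 46656000 / 56160000.0 = 8.30769e-01 GPa
Step 4: Convert to MPa (x1000): sigma = 830.8 MPa


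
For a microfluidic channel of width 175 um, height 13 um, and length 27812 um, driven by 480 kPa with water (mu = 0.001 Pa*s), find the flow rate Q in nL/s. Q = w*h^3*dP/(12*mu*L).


Step 1: Convert all dimensions to SI (meters).
w = 175e-6 m, h = 13e-6 m, L = 27812e-6 m, dP = 480e3 Pa
Step 2: Q = w * h^3 * dP / (12 * mu * L)
Q = 175e-6 * (13e-6)^3 * 480e3 / (12 * 0.001 * 27812e-6) = 5.5296275e-10 m^3/s
Step 3: Convert Q from m^3/s to nL/s (1 m^3 = 1e12 nL, so multiply by 1e12).
Q = 552.963 nL/s


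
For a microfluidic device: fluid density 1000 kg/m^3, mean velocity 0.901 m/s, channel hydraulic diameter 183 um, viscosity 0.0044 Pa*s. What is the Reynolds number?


Step 1: Convert Dh to meters: Dh = 183e-6 m
Step 2: Re = rho * v * Dh / mu
Re = 1000 * 0.901 * 183e-6 / 0.0044
Re = 37.473


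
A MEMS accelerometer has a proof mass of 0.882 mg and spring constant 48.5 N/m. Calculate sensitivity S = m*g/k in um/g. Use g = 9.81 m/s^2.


Step 1: Convert mass: m = 0.882 mg = 8.82e-07 kg
Step 2: S = m * g / k = 8.82e-07 * 9.81 / 48.5
Step 3: S = 1.78e-07 m/g
Step 4: Convert to um/g: S = 0.178 um/g


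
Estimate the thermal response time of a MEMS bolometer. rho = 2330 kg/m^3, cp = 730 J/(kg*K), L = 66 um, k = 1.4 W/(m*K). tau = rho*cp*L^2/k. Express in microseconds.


Step 1: Convert L to m: L = 66e-6 m
Step 2: L^2 = (66e-6)^2 = 4.356e-09 m^2
Step 3: tau = 2330 * 730 * 4.356e-09 / 1.4 = 5.29222886e-03 s
Step 4: Convert to microseconds (multiply by 1e6).
tau = 5292.229 us


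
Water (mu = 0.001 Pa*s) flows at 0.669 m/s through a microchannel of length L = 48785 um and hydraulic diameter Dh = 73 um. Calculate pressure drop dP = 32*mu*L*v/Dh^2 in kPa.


Step 1: Convert to SI: L = 48785e-6 m, Dh = 73e-6 m
Step 2: dP = 32 * 0.001 * 48785e-6 * 0.669 / (73e-6)^2
Step 3: dP = 195982.23 Pa
Step 4: Convert to kPa: dP = 195.98 kPa


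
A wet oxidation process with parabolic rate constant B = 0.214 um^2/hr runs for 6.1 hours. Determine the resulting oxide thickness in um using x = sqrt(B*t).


Step 1: Compute B*t = 0.214 * 6.1 = 1.3054
Step 2: x = sqrt(1.3054)
x = 1.143 um


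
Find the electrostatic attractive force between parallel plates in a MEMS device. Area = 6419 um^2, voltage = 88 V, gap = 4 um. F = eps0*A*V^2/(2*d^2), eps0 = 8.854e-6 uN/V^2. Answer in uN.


Step 1: Identify parameters.
eps0 = 8.854e-6 uN/V^2, A = 6419 um^2, V = 88 V, d = 4 um
Step 2: Compute V^2 = 88^2 = 7744
Step 3: Compute d^2 = 4^2 = 16
Step 4: F = 0.5 * 8.854e-6 * 6419 * 7744 / 16
F = 13.754 uN


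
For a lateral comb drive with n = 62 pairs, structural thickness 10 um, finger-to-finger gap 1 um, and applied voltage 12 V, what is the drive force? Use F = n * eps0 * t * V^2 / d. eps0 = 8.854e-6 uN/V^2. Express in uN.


Step 1: Parameters: n=62, eps0=8.854e-6 uN/V^2, t=10 um, V=12 V, d=1 um
Step 2: V^2 = 144
Step 3: F = 62 * 8.854e-6 * 10 * 144 / 1
F = 0.79 uN


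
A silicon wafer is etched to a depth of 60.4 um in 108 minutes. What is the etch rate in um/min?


Step 1: Etch rate = depth / time
Step 2: rate = 60.4 / 108
rate = 0.559 um/min


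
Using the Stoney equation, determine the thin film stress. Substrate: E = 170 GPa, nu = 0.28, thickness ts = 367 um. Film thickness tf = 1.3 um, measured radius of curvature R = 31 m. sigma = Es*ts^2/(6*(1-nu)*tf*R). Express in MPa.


Step 1: Compute numerator: Es * ts^2 = 170 * 367^2 = 22897130 (GPa*um^2)
Step 2: Compute denominator (R in um): 6*(1-nu)*tf*R = 6*0.72*1.3*31e6 = 174096000.0 (um^2)
Step 3: sigma (GPa) = 22897130 / 174096000.0 = 1.3152e-01 GPa
Step 4: Convert to MPa (x1000): sigma = 131.5 MPa


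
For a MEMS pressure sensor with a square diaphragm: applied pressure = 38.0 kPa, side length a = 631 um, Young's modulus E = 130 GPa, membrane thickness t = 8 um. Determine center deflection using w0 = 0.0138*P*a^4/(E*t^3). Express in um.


Step 1: Convert pressure to compatible units (E is in GPa, so P in GPa).
P = 38.0 kPa = 38.0e-6 GPa
Step 2: Compute numerator: 0.0138 * P * a^4.
a^4 = 631^4 = 158532181921
numerator = 0.0138 * 38.0e-6 * 158532181921 = 8.31343e+04
Step 3: Compute denominator: E * t^3 = 130 * 8^3 = 66560
Step 4: w0 = numerator / denominator = 8.31343e+04 / 66560 = 1.249 um


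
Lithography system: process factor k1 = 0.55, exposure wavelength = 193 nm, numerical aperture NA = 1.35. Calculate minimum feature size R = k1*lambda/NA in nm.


Step 1: Identify values: k1 = 0.55, lambda = 193 nm, NA = 1.35
Step 2: R = k1 * lambda / NA
R = 0.55 * 193 / 1.35
R = 78.6 nm


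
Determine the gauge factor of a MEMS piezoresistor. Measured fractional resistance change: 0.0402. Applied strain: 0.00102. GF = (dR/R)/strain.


Step 1: Identify values.
dR/R = 0.0402, strain = 0.00102
Step 2: GF = (dR/R) / strain = 0.0402 / 0.00102
GF = 39.4


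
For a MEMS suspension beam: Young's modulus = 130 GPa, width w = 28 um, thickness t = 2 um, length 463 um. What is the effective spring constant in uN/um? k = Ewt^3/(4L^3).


Step 1: Convert E to consistent units (1 GPa = 1000 uN/um^2).
E = 130 GPa = 130000 uN/um^2
Step 2: Compute t^3 = 2^3 = 8
Step 3: Compute L^3 = 463^3 = 99252847
Step 4: k = 130000 * 28 * 8 / (4 * 99252847)
k = 0.0733 uN/um


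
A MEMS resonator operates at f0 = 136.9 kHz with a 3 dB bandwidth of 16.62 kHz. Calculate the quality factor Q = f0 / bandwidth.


Step 1: Q = f0 / bandwidth
Step 2: Q = 136.9 / 16.62
Q = 8.2


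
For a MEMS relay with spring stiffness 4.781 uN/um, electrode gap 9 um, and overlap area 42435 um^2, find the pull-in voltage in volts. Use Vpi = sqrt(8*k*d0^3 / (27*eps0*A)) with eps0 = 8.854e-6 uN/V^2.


Step 1: Compute numerator: 8 * k * d0^3 = 8 * 4.781 * 9^3 = 27882.792
Step 2: Compute denominator: 27 * eps0 * A = 27 * 8.854e-6 * 42435 = 10.144426
Step 3: Vpi = sqrt(27882.792 / 10.144426)
Vpi = 52.43 V


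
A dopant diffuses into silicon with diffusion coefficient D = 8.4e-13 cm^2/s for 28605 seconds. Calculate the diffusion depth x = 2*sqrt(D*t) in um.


Step 1: Compute D*t = 8.4e-13 * 28605 = 2.40282e-08 cm^2
Step 2: sqrt(D*t) = 1.55e-04 cm
Step 3: x = 2 * 1.55e-04 cm = 3.1e-04 cm
Step 4: Convert to um (1 cm = 1e4 um): x = 3.1 um


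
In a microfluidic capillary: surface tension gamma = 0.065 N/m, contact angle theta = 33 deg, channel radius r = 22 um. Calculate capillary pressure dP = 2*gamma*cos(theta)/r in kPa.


Step 1: cos(33 deg) = 0.8387
Step 2: Convert r to m: r = 22e-6 m
Step 3: dP = 2 * 0.065 * 0.8387 / 22e-6 = 4956.0 Pa
Step 4: Convert Pa to kPa (divide by 1000).
dP = 4.96 kPa


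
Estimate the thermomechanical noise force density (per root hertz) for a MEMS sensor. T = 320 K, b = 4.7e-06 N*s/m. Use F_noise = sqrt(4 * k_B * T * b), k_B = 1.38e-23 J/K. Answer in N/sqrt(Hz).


Step 1: Compute 4 * k_B * T * b
= 4 * 1.38e-23 * 320 * 4.7e-06
= 8.3021e-26 N^2/Hz
Step 2: F_noise = sqrt(8.3021e-26)
F_noise = 2.88e-13 N/sqrt(Hz)


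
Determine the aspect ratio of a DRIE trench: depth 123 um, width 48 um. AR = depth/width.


Step 1: AR = depth / width
Step 2: AR = 123 / 48
AR = 2.6


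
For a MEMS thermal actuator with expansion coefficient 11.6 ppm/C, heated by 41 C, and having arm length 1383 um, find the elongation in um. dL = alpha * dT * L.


Step 1: Convert CTE: alpha = 11.6 ppm/C = 11.6e-6 /C
Step 2: dL = 11.6e-6 * 41 * 1383
dL = 0.6578 um


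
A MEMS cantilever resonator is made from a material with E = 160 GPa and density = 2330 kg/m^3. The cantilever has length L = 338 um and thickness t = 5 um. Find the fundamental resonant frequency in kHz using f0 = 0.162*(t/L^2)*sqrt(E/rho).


Step 1: Convert units to SI.
t_SI = 5e-6 m, L_SI = 338e-6 m
Step 2: Calculate sqrt(E/rho).
sqrt(160e9 / 2330) = 8286.71 m/s
Step 3: Compute f0.
f0 = 0.162 * 5e-6 / (338e-6)^2 * 8286.71 = 58753.5 Hz = 58.75 kHz


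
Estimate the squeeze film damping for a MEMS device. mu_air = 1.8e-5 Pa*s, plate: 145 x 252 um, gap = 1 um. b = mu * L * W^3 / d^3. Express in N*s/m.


Step 1: Convert to SI.
L = 145e-6 m, W = 252e-6 m, d = 1e-6 m
Step 2: W^3 = (252e-6)^3 = 1.60e-11 m^3
Step 3: d^3 = (1e-6)^3 = 1.00e-18 m^3
Step 4: b = 1.8e-5 * 145e-6 * 1.60e-11 / 1.00e-18
b = 4.18e-02 N*s/m


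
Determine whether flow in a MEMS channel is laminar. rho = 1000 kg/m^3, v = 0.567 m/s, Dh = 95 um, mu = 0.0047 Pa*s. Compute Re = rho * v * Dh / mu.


Step 1: Convert Dh to meters: Dh = 95e-6 m
Step 2: Re = rho * v * Dh / mu
Re = 1000 * 0.567 * 95e-6 / 0.0047
Re = 11.461
Since Re = 11.461 is below ~2300, the flow is laminar.


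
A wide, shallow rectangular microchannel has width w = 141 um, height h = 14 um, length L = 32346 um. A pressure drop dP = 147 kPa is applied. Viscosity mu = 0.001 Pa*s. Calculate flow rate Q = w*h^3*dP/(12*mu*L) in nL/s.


Step 1: Convert all dimensions to SI (meters).
w = 141e-6 m, h = 14e-6 m, L = 32346e-6 m, dP = 147e3 Pa
Step 2: Q = w * h^3 * dP / (12 * mu * L)
Q = 141e-6 * (14e-6)^3 * 147e3 / (12 * 0.001 * 32346e-6) = 1.4652736e-10 m^3/s
Step 3: Convert Q from m^3/s to nL/s (1 m^3 = 1e12 nL, so multiply by 1e12).
Q = 146.527 nL/s


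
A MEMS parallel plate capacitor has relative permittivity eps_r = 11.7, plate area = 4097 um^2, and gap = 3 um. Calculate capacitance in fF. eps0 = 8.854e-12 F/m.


Step 1: Convert area to m^2: A = 4097e-12 m^2
Step 2: Convert gap to m: d = 3e-6 m
Step 3: C = eps0 * eps_r * A / d
C = 8.854e-12 * 11.7 * 4097e-12 / 3e-6
Step 4: Convert to fF (multiply by 1e15).
C = 141.47 fF


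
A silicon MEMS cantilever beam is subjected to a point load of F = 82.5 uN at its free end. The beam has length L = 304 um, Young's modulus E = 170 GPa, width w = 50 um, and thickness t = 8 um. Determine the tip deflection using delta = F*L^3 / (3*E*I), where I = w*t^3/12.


Step 1: Calculate the second moment of area.
I = w * t^3 / 12 = 50 * 8^3 / 12 = 2133.3333 um^4
Step 2: Convert E to consistent units (1 GPa = 1000 uN/um^2).
E = 170 GPa = 170000 uN/um^2
Step 3: Calculate tip deflection.
delta = F * L^3 / (3 * E * I)
delta = 82.5 * 304^3 / (3 * 170000 * 2133.3333)
delta = 2.1303 um


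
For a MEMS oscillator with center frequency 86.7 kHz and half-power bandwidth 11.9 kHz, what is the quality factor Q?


Step 1: Q = f0 / bandwidth
Step 2: Q = 86.7 / 11.9
Q = 7.3


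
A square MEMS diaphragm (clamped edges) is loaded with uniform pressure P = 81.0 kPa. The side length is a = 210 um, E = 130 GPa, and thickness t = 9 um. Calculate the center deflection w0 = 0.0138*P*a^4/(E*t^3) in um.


Step 1: Convert pressure to compatible units (E is in GPa, so P in GPa).
P = 81.0 kPa = 81.0e-6 GPa
Step 2: Compute numerator: 0.0138 * P * a^4.
a^4 = 210^4 = 1944810000
numerator = 0.0138 * 81.0e-6 * 1944810000 = 2.1739e+03
Step 3: Compute denominator: E * t^3 = 130 * 9^3 = 94770
Step 4: w0 = numerator / denominator = 2.1739e+03 / 94770 = 0.0229 um


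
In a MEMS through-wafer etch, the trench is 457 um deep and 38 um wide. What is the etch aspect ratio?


Step 1: AR = depth / width
Step 2: AR = 457 / 38
AR = 12.0


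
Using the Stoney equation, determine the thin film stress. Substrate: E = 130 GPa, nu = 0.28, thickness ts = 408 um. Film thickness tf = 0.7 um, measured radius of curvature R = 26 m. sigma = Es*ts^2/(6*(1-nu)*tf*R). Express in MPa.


Step 1: Compute numerator: Es * ts^2 = 130 * 408^2 = 21640320 (GPa*um^2)
Step 2: Compute denominator (R in um): 6*(1-nu)*tf*R = 6*0.72*0.7*26e6 = 78624000.0 (um^2)
Step 3: sigma (GPa) = 21640320 / 78624000.0 = 2.75238e-01 GPa
Step 4: Convert to MPa (x1000): sigma = 275.2 MPa


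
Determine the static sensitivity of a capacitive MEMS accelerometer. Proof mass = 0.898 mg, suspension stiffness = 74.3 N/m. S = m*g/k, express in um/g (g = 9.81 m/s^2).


Step 1: Convert mass: m = 0.898 mg = 8.98e-07 kg
Step 2: S = m * g / k = 8.98e-07 * 9.81 / 74.3
Step 3: S = 1.19e-07 m/g
Step 4: Convert to um/g: S = 0.119 um/g


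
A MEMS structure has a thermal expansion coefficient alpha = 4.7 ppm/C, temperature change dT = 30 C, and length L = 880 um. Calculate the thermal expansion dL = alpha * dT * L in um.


Step 1: Convert CTE: alpha = 4.7 ppm/C = 4.7e-6 /C
Step 2: dL = 4.7e-6 * 30 * 880
dL = 0.1241 um


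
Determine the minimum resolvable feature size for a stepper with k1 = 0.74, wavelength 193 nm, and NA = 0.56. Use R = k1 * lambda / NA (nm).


Step 1: Identify values: k1 = 0.74, lambda = 193 nm, NA = 0.56
Step 2: R = k1 * lambda / NA
R = 0.74 * 193 / 0.56
R = 255.0 nm


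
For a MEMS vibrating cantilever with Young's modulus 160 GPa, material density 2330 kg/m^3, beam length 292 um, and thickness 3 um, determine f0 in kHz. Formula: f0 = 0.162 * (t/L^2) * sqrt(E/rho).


Step 1: Convert units to SI.
t_SI = 3e-6 m, L_SI = 292e-6 m
Step 2: Calculate sqrt(E/rho).
sqrt(160e9 / 2330) = 8286.71 m/s
Step 3: Compute f0.
f0 = 0.162 * 3e-6 / (292e-6)^2 * 8286.71 = 47233.8 Hz = 47.23 kHz


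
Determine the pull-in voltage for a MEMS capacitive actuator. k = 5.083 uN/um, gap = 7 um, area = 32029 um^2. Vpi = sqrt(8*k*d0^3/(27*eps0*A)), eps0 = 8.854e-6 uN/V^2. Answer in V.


Step 1: Compute numerator: 8 * k * d0^3 = 8 * 5.083 * 7^3 = 13947.752
Step 2: Compute denominator: 27 * eps0 * A = 27 * 8.854e-6 * 32029 = 7.656789
Step 3: Vpi = sqrt(13947.752 / 7.656789)
Vpi = 42.68 V


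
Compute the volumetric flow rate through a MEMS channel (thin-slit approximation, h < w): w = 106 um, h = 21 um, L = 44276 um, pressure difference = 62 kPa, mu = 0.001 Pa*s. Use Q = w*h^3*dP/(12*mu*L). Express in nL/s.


Step 1: Convert all dimensions to SI (meters).
w = 106e-6 m, h = 21e-6 m, L = 44276e-6 m, dP = 62e3 Pa
Step 2: Q = w * h^3 * dP / (12 * mu * L)
Q = 106e-6 * (21e-6)^3 * 62e3 / (12 * 0.001 * 44276e-6) = 1.1455283e-10 m^3/s
Step 3: Convert Q from m^3/s to nL/s (1 m^3 = 1e12 nL, so multiply by 1e12).
Q = 114.553 nL/s


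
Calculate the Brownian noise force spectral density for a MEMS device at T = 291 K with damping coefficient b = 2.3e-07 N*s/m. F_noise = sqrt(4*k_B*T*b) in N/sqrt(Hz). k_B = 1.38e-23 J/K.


Step 1: Compute 4 * k_B * T * b
= 4 * 1.38e-23 * 291 * 2.3e-07
= 3.6945e-27 N^2/Hz
Step 2: F_noise = sqrt(3.6945e-27)
F_noise = 6.08e-14 N/sqrt(Hz)


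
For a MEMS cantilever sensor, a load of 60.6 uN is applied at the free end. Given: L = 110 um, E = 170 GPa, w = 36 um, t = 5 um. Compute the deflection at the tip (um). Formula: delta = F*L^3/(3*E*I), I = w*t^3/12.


Step 1: Calculate the second moment of area.
I = w * t^3 / 12 = 36 * 5^3 / 12 = 375.0 um^4
Step 2: Convert E to consistent units (1 GPa = 1000 uN/um^2).
E = 170 GPa = 170000 uN/um^2
Step 3: Calculate tip deflection.
delta = F * L^3 / (3 * E * I)
delta = 60.6 * 110^3 / (3 * 170000 * 375.0)
delta = 0.4217 um


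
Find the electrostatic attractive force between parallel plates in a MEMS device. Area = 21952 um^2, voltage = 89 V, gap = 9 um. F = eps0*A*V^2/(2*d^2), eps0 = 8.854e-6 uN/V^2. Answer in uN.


Step 1: Identify parameters.
eps0 = 8.854e-6 uN/V^2, A = 21952 um^2, V = 89 V, d = 9 um
Step 2: Compute V^2 = 89^2 = 7921
Step 3: Compute d^2 = 9^2 = 81
Step 4: F = 0.5 * 8.854e-6 * 21952 * 7921 / 81
F = 9.503 uN


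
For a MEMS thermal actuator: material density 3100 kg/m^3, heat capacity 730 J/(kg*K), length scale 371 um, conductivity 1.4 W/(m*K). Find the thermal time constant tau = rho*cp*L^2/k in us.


Step 1: Convert L to m: L = 371e-6 m
Step 2: L^2 = (371e-6)^2 = 1.37641e-07 m^2
Step 3: tau = 3100 * 730 * 1.37641e-07 / 1.4 = 2.22486845e-01 s
Step 4: Convert to microseconds (multiply by 1e6).
tau = 222486.845 us


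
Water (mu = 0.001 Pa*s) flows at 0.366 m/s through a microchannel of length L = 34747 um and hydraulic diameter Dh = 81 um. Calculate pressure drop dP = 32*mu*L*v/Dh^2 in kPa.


Step 1: Convert to SI: L = 34747e-6 m, Dh = 81e-6 m
Step 2: dP = 32 * 0.001 * 34747e-6 * 0.366 / (81e-6)^2
Step 3: dP = 62026.65 Pa
Step 4: Convert to kPa: dP = 62.03 kPa


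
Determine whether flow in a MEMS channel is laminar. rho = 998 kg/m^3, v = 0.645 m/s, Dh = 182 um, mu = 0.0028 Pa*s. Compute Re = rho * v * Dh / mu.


Step 1: Convert Dh to meters: Dh = 182e-6 m
Step 2: Re = rho * v * Dh / mu
Re = 998 * 0.645 * 182e-6 / 0.0028
Re = 41.841
Since Re = 41.841 is below ~2300, the flow is laminar.


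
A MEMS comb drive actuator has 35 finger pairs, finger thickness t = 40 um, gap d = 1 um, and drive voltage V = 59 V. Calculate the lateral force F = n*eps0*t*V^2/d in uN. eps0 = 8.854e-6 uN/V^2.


Step 1: Parameters: n=35, eps0=8.854e-6 uN/V^2, t=40 um, V=59 V, d=1 um
Step 2: V^2 = 3481
Step 3: F = 35 * 8.854e-6 * 40 * 3481 / 1
F = 43.149 uN


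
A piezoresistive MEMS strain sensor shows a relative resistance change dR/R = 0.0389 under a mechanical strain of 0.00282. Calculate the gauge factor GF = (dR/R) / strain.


Step 1: Identify values.
dR/R = 0.0389, strain = 0.00282
Step 2: GF = (dR/R) / strain = 0.0389 / 0.00282
GF = 13.8


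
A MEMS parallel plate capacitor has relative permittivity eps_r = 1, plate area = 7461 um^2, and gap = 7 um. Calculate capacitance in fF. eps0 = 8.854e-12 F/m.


Step 1: Convert area to m^2: A = 7461e-12 m^2
Step 2: Convert gap to m: d = 7e-6 m
Step 3: C = eps0 * eps_r * A / d
C = 8.854e-12 * 1 * 7461e-12 / 7e-6
Step 4: Convert to fF (multiply by 1e15).
C = 9.44 fF


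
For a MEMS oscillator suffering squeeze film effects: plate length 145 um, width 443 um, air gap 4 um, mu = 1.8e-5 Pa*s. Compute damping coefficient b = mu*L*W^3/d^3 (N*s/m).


Step 1: Convert to SI.
L = 145e-6 m, W = 443e-6 m, d = 4e-6 m
Step 2: W^3 = (443e-6)^3 = 8.69e-11 m^3
Step 3: d^3 = (4e-6)^3 = 6.40e-17 m^3
Step 4: b = 1.8e-5 * 145e-6 * 8.69e-11 / 6.40e-17
b = 3.55e-03 N*s/m


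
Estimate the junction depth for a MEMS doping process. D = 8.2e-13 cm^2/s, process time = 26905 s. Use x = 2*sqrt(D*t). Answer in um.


Step 1: Compute D*t = 8.2e-13 * 26905 = 2.20621e-08 cm^2
Step 2: sqrt(D*t) = 1.48533e-04 cm
Step 3: x = 2 * 1.48533e-04 cm = 2.97066e-04 cm
Step 4: Convert to um (1 cm = 1e4 um): x = 2.971 um


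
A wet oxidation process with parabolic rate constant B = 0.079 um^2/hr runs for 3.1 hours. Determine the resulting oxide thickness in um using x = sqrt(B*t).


Step 1: Compute B*t = 0.079 * 3.1 = 0.2449
Step 2: x = sqrt(0.2449)
x = 0.495 um


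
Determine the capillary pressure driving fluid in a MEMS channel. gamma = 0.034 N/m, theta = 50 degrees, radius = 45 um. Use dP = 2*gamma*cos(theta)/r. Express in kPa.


Step 1: cos(50 deg) = 0.6428
Step 2: Convert r to m: r = 45e-6 m
Step 3: dP = 2 * 0.034 * 0.6428 / 45e-6 = 971.3 Pa
Step 4: Convert Pa to kPa (divide by 1000).
dP = 0.97 kPa


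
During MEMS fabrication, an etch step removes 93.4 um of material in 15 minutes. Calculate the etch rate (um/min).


Step 1: Etch rate = depth / time
Step 2: rate = 93.4 / 15
rate = 6.227 um/min


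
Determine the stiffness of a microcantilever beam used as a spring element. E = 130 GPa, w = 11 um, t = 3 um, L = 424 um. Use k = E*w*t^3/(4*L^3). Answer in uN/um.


Step 1: Convert E to consistent units (1 GPa = 1000 uN/um^2).
E = 130 GPa = 130000 uN/um^2
Step 2: Compute t^3 = 3^3 = 27
Step 3: Compute L^3 = 424^3 = 76225024
Step 4: k = 130000 * 11 * 27 / (4 * 76225024)
k = 0.1266 uN/um


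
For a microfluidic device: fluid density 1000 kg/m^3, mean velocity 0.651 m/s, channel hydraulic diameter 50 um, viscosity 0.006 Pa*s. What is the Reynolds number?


Step 1: Convert Dh to meters: Dh = 50e-6 m
Step 2: Re = rho * v * Dh / mu
Re = 1000 * 0.651 * 50e-6 / 0.006
Re = 5.425


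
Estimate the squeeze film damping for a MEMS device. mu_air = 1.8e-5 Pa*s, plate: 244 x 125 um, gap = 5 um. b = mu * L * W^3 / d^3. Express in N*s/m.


Step 1: Convert to SI.
L = 244e-6 m, W = 125e-6 m, d = 5e-6 m
Step 2: W^3 = (125e-6)^3 = 1.95e-12 m^3
Step 3: d^3 = (5e-6)^3 = 1.25e-16 m^3
Step 4: b = 1.8e-5 * 244e-6 * 1.95e-12 / 1.25e-16
b = 6.86e-05 N*s/m


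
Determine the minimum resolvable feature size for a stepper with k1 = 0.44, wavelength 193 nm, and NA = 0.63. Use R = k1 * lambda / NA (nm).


Step 1: Identify values: k1 = 0.44, lambda = 193 nm, NA = 0.63
Step 2: R = k1 * lambda / NA
R = 0.44 * 193 / 0.63
R = 134.8 nm


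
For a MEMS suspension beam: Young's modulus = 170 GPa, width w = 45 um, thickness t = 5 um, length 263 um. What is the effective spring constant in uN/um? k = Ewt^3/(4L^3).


Step 1: Convert E to consistent units (1 GPa = 1000 uN/um^2).
E = 170 GPa = 170000 uN/um^2
Step 2: Compute t^3 = 5^3 = 125
Step 3: Compute L^3 = 263^3 = 18191447
Step 4: k = 170000 * 45 * 125 / (4 * 18191447)
k = 13.1415 uN/um


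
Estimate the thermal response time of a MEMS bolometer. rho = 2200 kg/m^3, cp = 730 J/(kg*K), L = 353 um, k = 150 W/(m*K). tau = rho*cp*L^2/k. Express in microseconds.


Step 1: Convert L to m: L = 353e-6 m
Step 2: L^2 = (353e-6)^2 = 1.24609e-07 m^2
Step 3: tau = 2200 * 730 * 1.24609e-07 / 150 = 1.33414703e-03 s
Step 4: Convert to microseconds (multiply by 1e6).
tau = 1334.147 us


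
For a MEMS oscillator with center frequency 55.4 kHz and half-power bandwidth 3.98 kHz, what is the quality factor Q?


Step 1: Q = f0 / bandwidth
Step 2: Q = 55.4 / 3.98
Q = 13.9


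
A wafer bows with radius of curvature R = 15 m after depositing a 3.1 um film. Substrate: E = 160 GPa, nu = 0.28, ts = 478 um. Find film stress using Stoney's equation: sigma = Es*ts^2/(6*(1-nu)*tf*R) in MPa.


Step 1: Compute numerator: Es * ts^2 = 160 * 478^2 = 36557440 (GPa*um^2)
Step 2: Compute denominator (R in um): 6*(1-nu)*tf*R = 6*0.72*3.1*15e6 = 200880000.0 (um^2)
Step 3: sigma (GPa) = 36557440 / 200880000.0 = 1.81986e-01 GPa
Step 4: Convert to MPa (x1000): sigma = 182.0 MPa


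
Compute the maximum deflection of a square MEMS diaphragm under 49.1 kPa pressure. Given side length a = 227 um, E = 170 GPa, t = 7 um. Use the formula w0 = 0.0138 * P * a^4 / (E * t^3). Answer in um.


Step 1: Convert pressure to compatible units (E is in GPa, so P in GPa).
P = 49.1 kPa = 49.1e-6 GPa
Step 2: Compute numerator: 0.0138 * P * a^4.
a^4 = 227^4 = 2655237841
numerator = 0.0138 * 49.1e-6 * 2655237841 = 1.7991e+03
Step 3: Compute denominator: E * t^3 = 170 * 7^3 = 58310
Step 4: w0 = numerator / denominator = 1.7991e+03 / 58310 = 0.0309 um


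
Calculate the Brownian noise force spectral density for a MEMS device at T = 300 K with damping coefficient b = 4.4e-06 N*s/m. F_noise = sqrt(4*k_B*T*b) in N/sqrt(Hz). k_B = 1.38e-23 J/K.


Step 1: Compute 4 * k_B * T * b
= 4 * 1.38e-23 * 300 * 4.4e-06
= 7.2864e-26 N^2/Hz
Step 2: F_noise = sqrt(7.2864e-26)
F_noise = 2.70e-13 N/sqrt(Hz)


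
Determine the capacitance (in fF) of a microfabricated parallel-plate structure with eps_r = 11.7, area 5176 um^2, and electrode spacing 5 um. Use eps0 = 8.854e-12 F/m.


Step 1: Convert area to m^2: A = 5176e-12 m^2
Step 2: Convert gap to m: d = 5e-6 m
Step 3: C = eps0 * eps_r * A / d
C = 8.854e-12 * 11.7 * 5176e-12 / 5e-6
Step 4: Convert to fF (multiply by 1e15).
C = 107.24 fF


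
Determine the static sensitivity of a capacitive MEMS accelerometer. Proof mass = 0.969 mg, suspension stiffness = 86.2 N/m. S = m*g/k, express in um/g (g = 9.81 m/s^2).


Step 1: Convert mass: m = 0.969 mg = 9.69e-07 kg
Step 2: S = m * g / k = 9.69e-07 * 9.81 / 86.2
Step 3: S = 1.10e-07 m/g
Step 4: Convert to um/g: S = 0.11 um/g


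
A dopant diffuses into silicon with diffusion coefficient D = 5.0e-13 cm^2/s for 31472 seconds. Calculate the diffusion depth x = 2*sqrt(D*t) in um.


Step 1: Compute D*t = 5.0e-13 * 31472 = 1.5736e-08 cm^2
Step 2: sqrt(D*t) = 1.25443e-04 cm
Step 3: x = 2 * 1.25443e-04 cm = 2.50886e-04 cm
Step 4: Convert to um (1 cm = 1e4 um): x = 2.509 um


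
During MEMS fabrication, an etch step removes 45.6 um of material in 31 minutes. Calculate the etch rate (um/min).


Step 1: Etch rate = depth / time
Step 2: rate = 45.6 / 31
rate = 1.471 um/min


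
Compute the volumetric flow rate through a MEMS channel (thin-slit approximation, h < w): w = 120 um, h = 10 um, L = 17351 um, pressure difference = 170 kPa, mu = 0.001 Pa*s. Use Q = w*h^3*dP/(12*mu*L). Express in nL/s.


Step 1: Convert all dimensions to SI (meters).
w = 120e-6 m, h = 10e-6 m, L = 17351e-6 m, dP = 170e3 Pa
Step 2: Q = w * h^3 * dP / (12 * mu * L)
Q = 120e-6 * (10e-6)^3 * 170e3 / (12 * 0.001 * 17351e-6) = 9.797706e-11 m^3/s
Step 3: Convert Q from m^3/s to nL/s (1 m^3 = 1e12 nL, so multiply by 1e12).
Q = 97.977 nL/s
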